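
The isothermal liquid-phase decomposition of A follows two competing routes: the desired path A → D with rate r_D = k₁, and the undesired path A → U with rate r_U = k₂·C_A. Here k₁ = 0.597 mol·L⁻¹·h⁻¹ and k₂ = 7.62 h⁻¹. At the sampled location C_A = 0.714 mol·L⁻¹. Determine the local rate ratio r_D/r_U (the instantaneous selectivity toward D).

0.110

S_{D/U} = r_D/r_U = (k₁)/(k₂·C_A) = (k₁/k₂)·C_A⁻¹.
= (0.597) / (7.62×0.7140) = 0.5970/5.441 = 0.110.
The undesired path is higher order in A, so low C_A (CSTR or dilute feed) favours D.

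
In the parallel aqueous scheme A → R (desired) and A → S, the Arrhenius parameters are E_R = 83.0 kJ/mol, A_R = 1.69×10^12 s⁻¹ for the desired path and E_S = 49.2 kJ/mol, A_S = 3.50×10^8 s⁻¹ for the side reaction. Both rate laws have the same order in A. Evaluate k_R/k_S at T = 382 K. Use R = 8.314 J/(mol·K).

0.115

With equal orders, S_{R/S} = k_R/k_S = (A_R/A_S)·exp[(E_S−E_R)/(RT)].
(E_S−E_R)/(RT) = (49.2−83.0)×10³/(8.314×382) = -33800/3176 = -10.64.
k_R/k_S = (1.69×10^12/3.50×10^8)·exp(-10.64) = 4829 × 2.388×10^-5 = 0.115.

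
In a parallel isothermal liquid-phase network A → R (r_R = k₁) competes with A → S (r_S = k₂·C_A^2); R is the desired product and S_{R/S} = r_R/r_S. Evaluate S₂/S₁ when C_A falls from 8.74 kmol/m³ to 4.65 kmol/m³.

3.53

S_{R/S} = (k₁/k₂)·C_A^-2, so S₂/S₁ = (C_{A,2}/C_{A,1})^-2.
= (4.65/8.74)^(-2) = (0.5320)^(-2) = 3.53.
Selectivity toward R rises as C_A falls — low-concentration operation is favoured.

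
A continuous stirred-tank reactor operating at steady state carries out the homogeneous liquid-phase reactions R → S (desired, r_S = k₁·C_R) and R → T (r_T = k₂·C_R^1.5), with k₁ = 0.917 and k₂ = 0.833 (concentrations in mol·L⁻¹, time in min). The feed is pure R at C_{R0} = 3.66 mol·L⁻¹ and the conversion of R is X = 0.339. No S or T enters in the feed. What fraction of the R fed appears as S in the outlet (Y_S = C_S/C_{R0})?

0.140

Exit C_R = C_{R0}(1−X) = 3.66×0.661 = 2.419 mol·L⁻¹.
Rates in a CSTR are evaluated at the outlet concentration: r_S = 0.917×2.419 = 2.218, r_T = 0.833×2.419^1.5 = 3.135.
Fraction of consumed R going to S: r_S/(r_S+r_T) = 0.4144.
C_S = 0.4144·C_{R0}·X = 0.4144×3.66×0.339 = 0.514 mol·L⁻¹; Y_S = C_S/C_{R0} = 0.140.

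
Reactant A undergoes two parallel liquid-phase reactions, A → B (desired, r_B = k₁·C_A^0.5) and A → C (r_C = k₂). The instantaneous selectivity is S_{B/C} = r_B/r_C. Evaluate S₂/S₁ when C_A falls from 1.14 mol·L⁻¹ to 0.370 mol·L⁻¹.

S_{B/C} = (k₁/k₂)·C_A^0.5, so S₂/S₁ = (C_{A,2}/C_{A,1})^0.5.
= (0.370/1.14)^0.5 = (0.3246)^0.5 = 0.570.
Selectivity toward B falls as C_A falls — high-concentration operation is favoured.

0.570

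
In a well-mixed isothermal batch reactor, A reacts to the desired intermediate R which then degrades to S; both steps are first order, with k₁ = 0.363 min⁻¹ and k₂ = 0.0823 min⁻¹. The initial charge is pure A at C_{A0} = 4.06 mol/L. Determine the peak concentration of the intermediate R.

Evaluating C_R at t_opt = ln(k₂/k₁)/(k₂−k₁) gives C_{R,max}/C_{A0} = (k₁/k₂)^[k₂/(k₂−k₁)].
= (0.363/0.0823)^(0.0823/(0.0823−0.363)) = (4.411)^(-0.2932) = 0.6472.
C_{R,max} = 0.6472×4.06 = 2.63 mol/L.

2.63 mol/L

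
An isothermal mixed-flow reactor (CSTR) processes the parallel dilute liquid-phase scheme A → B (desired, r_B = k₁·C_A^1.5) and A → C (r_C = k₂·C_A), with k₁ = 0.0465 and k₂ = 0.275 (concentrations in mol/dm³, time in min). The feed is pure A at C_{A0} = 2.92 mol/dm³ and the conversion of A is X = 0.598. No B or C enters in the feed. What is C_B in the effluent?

Exit C_A = C_{A0}(1−X) = 2.92×0.402 = 1.174 mol/dm³.
In a CSTR the entire volume is at exit conditions, so r_B = 0.0465×1.174^1.5 = 0.05914 and r_C = 0.275×1.174 = 0.3228.
Fraction of consumed A going to B: r_B/(r_B+r_C) = 0.1548.
C_B = 0.1548·C_{A0}·X = 0.1548×2.92×0.598 = 0.270 mol/dm³.

0.270 mol/dm³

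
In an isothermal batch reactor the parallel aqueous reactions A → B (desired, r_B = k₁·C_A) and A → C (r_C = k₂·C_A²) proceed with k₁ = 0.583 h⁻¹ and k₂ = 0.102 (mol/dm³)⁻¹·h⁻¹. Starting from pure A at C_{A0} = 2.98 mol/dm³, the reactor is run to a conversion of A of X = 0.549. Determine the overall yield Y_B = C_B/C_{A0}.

C_A = C_{A0}(1−X) = 1.344 mol/dm³.
Along a PFR/batch, dC_B/dC_A = −r_B/(r_B+r_C) = −k₁/(k₁+k₂·C_A).
Integrating from C_{A0} to C_A: C_B = (0.583/0.102)·ln[(0.583+0.102·2.98)/(0.583+0.102·1.34)] = 5.716·ln(0.8870/0.7201) = 1.191 mol/dm³.
Y_B = C_B/C_{A0} = 1.191/2.98 = 0.400.

0.400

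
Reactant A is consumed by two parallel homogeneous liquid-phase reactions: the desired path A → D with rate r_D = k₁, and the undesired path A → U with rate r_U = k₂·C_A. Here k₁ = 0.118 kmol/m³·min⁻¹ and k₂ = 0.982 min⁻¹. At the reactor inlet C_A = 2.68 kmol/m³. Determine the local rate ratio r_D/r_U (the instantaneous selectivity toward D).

0.0448

S_{D/U} = r_D/r_U = (k₁)/(k₂·C_A) = (k₁/k₂)·C_A⁻¹.
= (0.118) / (0.982×2.680) = 0.1180/2.632 = 0.0448.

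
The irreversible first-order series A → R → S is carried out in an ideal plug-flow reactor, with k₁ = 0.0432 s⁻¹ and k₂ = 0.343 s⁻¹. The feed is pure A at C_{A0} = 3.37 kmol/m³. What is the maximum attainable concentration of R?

Evaluating C_R at τ_opt = ln(k₂/k₁)/(k₂−k₁) gives C_{R,max}/C_{A0} = (k₁/k₂)^[k₂/(k₂−k₁)].
= (0.0432/0.343)^(0.343/(0.343−0.0432)) = (0.1259)^(1.144) = 0.09344.
C_{R,max} = 0.09344×3.37 = 0.315 kmol/m³.

0.315 kmol/m³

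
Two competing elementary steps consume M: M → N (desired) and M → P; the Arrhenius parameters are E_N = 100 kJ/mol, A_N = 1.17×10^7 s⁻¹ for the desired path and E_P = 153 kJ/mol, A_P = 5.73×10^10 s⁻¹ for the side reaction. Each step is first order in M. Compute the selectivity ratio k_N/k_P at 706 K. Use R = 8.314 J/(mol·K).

With equal orders, S_{N/P} = k_N/k_P = (A_N/A_P)·exp[(E_P−E_N)/(RT)].
(E_P−E_N)/(RT) = (153−100)×10³/(8.314×706) = 53000/5870 = 9.029.
k_N/k_P = (1.17×10^7/5.73×10^10)·exp(9.029) = 2.042×10^-4 × 8345 = 1.70.

1.70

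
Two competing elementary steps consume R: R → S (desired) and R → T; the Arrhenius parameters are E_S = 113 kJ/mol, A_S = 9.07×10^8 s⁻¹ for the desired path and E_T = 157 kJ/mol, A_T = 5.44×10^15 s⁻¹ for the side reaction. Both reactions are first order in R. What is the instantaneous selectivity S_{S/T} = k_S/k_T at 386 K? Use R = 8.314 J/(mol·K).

0.150

With equal orders, S_{S/T} = k_S/k_T = (A_S/A_T)·exp[(E_T−E_S)/(RT)].
(E_T−E_S)/(RT) = (157−113)×10³/(8.314×386) = 44000/3209 = 13.71.
k_S/k_T = (9.07×10^8/5.44×10^15)·exp(13.71) = 1.667×10^-7 × 9.004×10^5 = 0.150.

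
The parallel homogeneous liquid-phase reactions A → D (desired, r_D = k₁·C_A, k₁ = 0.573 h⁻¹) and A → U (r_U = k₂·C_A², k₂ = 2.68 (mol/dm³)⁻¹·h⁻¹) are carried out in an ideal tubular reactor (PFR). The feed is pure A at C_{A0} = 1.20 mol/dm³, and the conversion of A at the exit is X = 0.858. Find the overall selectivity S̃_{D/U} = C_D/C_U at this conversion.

0.371

C_A = C_{A0}(1−X) = 0.1704 mol/dm³.
Along a PFR/batch, dC_D/dC_A = −r_D/(r_D+r_U) = −k₁/(k₁+k₂·C_A).
Integrating from C_{A0} to C_A: C_D = (0.573/2.68)·ln[(0.573+2.68·1.20)/(0.573+2.68·0.170)] = 0.2138·ln(3.789/1.030) = 0.2786 mol/dm³.
C_U = (C_{A0}−C_A)−C_D = 0.7510 mol/dm³; S̃_{D/U} = 0.2786/0.7510 = 0.371.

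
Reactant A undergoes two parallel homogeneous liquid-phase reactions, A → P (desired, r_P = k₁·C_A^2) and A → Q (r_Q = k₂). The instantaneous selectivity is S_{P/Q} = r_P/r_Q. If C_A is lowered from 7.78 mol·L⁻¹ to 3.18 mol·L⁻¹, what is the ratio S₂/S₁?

S_{P/Q} = (k₁/k₂)·C_A^2, so S₂/S₁ = (C_{A,2}/C_{A,1})^2.
= (3.18/7.78)^2 = (0.4087)^2 = 0.167.
Selectivity toward P falls as C_A falls — high-concentration operation is favoured.

0.167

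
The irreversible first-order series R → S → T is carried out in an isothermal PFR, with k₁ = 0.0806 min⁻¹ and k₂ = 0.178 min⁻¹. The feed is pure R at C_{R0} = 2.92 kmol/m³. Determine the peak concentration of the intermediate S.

0.686 kmol/m³

For a first-order series the maximum intermediate yield is C_{S,max}/C_{R0} = (k₁/k₂)^[k₂/(k₂−k₁)].
= (0.0806/0.178)^(0.178/(0.178−0.0806)) = (0.4528)^(1.828) = 0.2351.
C_{S,max} = 0.2351×2.92 = 0.686 kmol/m³.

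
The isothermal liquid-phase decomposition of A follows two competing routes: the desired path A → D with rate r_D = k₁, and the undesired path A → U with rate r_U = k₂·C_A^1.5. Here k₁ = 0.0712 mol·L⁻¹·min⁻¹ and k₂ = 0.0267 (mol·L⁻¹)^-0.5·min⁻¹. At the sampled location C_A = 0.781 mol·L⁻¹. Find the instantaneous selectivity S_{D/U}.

S_{D/U} = r_D/r_U = (k₁)/(k₂·C_A^1.5) = (k₁/k₂)·C_A^-1.5.
= (0.0712) / (0.0267×0.7810^1.5) = 0.07120/0.01843 = 3.86.
The undesired path is higher order in A, so low C_A (CSTR or dilute feed) favours D.

3.86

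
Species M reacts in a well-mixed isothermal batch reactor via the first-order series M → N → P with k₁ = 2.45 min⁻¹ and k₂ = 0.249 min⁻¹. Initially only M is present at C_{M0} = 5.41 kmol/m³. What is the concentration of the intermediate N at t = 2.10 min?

The intermediate concentration in a first-order A→B→C sequence is C_N = k₁C_{M0}(e^(−k₁t) − e^(−k₂t))/(k₂−k₁).
e^(−k₁t) = e^(−2.45×2.10) = e^(−5.145) = 0.005828; e^(−k₂t) = e^(−0.5229) = 0.5928.
C_N = 2.45×5.41/(0.249−2.45) × (0.005828−0.5928) = (-6.022)×(-0.5870) = 3.535 kmol/m³.

3.53 kmol/m³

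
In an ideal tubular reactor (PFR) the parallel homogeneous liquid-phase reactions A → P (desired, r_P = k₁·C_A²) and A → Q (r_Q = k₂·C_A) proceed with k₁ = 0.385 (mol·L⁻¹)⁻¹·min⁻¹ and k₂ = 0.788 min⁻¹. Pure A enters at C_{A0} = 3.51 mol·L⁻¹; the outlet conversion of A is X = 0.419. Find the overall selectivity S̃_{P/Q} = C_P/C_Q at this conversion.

1.34

C_A = C_{A0}(1−X) = 2.039 mol·L⁻¹.
Along a PFR/batch, dC_Q/dC_A = −r_Q/(r_P+r_Q) = −k₂/(k₂+k₁·C_A).
Integrating from C_{A0} to C_A: C_Q = (0.788/0.385)·ln[(0.788+0.385·3.51)/(0.788+0.385·2.04)] = 2.047·ln(2.139/1.573) = 0.6292 mol·L⁻¹.
Then C_P = (C_{A0}−C_A) − C_Q = 1.471 − 0.6292 = 0.8415 mol·L⁻¹.
S̃_{P/Q} = C_P/C_Q = 0.8415/0.6292 = 1.34.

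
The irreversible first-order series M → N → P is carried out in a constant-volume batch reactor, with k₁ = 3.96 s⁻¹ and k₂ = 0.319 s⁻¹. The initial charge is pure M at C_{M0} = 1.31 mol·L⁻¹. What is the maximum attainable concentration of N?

1.05 mol·L⁻¹

Evaluating C_N at t_opt = ln(k₂/k₁)/(k₂−k₁) gives C_{N,max}/C_{M0} = (k₁/k₂)^[k₂/(k₂−k₁)].
= (3.96/0.319)^(0.319/(0.319−3.96)) = (12.41)^(-0.08761) = 0.8020.
C_{N,max} = 0.8020×1.31 = 1.05 mol·L⁻¹.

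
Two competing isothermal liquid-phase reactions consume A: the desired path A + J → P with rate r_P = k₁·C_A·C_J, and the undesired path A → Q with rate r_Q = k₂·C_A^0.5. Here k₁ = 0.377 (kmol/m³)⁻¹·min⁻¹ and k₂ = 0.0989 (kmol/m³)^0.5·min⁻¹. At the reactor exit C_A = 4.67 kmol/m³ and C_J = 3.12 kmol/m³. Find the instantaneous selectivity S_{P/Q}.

S_{P/Q} = r_P/r_Q = (k₁·C_A·C_J)/(k₂·C_A^0.5) = (k₁/k₂)·C_A^0.5·C_J.
= (0.377×4.670×3.120) / (0.0989×4.670^0.5) = 5.493/0.2137 = 25.7.
Since the desired path is higher order in A, keeping C_A high (PFR or concentrated feed) favours P.

25.7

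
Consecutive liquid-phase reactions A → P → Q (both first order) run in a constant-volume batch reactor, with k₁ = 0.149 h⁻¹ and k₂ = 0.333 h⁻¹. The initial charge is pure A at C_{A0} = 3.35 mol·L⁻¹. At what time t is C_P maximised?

4.37 h

For first-order series the maximum of C_P occurs at t_opt = ln(k₂/k₁)/(k₂−k₁).
= ln(0.333/0.149)/(0.333−0.149) = ln(2.235)/0.1840 = 0.8042/0.1840 = 4.37 h.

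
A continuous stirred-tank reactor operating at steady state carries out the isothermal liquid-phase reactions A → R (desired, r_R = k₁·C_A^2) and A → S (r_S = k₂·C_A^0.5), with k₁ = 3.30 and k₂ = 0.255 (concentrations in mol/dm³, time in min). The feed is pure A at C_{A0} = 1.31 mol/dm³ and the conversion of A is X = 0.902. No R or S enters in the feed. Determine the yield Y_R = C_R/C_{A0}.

0.337

Exit C_A = C_{A0}(1−X) = 1.31×0.0980 = 0.1284 mol/dm³.
In a CSTR the entire volume is at exit conditions, so r_R = 3.30×0.1284^2 = 0.05439 and r_S = 0.255×0.1284^0.5 = 0.09137.
Fraction of consumed A going to R: r_R/(r_R+r_S) = 0.3732.
C_R = 0.3732·C_{A0}·X = 0.3732×1.31×0.902 = 0.441 mol/dm³; Y_R = C_R/C_{A0} = 0.337.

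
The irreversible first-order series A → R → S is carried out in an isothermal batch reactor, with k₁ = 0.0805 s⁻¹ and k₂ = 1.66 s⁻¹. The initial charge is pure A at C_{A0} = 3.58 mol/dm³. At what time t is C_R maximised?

For first-order series the maximum of C_R occurs at t_opt = ln(k₂/k₁)/(k₂−k₁).
= ln(1.66/0.0805)/(1.66−0.0805) = ln(20.62)/1.579 = 3.026/1.579 = 1.92 s.

1.92 s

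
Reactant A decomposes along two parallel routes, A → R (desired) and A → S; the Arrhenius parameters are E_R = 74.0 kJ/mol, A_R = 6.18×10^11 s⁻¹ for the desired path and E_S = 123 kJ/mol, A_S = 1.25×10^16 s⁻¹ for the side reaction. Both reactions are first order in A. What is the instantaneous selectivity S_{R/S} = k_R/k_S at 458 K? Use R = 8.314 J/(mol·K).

With equal orders, S_{R/S} = k_R/k_S = (A_R/A_S)·exp[(E_S−E_R)/(RT)].
(E_S−E_R)/(RT) = (123−74.0)×10³/(8.314×458) = 49000/3808 = 12.87.
k_R/k_S = (6.18×10^11/1.25×10^16)·exp(12.87) = 4.944×10^-5 × 3.878×10^5 = 19.2.

19.2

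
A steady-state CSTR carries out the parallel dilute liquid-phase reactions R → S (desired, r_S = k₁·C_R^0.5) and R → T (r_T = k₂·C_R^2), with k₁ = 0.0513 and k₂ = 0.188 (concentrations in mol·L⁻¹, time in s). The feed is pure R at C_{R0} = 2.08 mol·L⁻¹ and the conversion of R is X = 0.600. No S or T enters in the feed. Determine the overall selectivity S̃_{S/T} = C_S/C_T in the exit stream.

0.360

Exit C_R = C_{R0}(1−X) = 2.08×0.400 = 0.8320 mol·L⁻¹.
A CSTR operates uniformly at the exit composition, giving r_S = 0.04679 and r_T = 0.1301 (each k·C_R^n at C_R = 0.8320).
Overall selectivity = C_S/C_T = r_Sτ/(r_Tτ) = r_S/r_T = 0.360.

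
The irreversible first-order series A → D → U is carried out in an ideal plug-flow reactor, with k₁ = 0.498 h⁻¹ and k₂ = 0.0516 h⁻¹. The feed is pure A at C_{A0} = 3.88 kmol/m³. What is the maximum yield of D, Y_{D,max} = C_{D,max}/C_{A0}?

0.769

For a first-order series the maximum intermediate yield is C_{D,max}/C_{A0} = (k₁/k₂)^[k₂/(k₂−k₁)].
= (0.498/0.0516)^(0.0516/(0.0516−0.498)) = (9.651)^(-0.1156) = 0.7695.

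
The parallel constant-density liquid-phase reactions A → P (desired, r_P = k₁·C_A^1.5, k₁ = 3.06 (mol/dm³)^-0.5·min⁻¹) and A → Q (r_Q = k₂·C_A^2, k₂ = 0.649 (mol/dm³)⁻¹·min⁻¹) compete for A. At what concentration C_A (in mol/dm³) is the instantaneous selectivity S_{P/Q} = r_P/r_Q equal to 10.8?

0.191 mol/dm³

S_{P/Q} = (k₁/k₂)·C_A^-0.5 ⇒ C_A = (S·k₂/k₁)^(-2).
= (10.8×0.649/3.06)^(-2) = (2.291)^(-2) = 0.191 mol/dm³.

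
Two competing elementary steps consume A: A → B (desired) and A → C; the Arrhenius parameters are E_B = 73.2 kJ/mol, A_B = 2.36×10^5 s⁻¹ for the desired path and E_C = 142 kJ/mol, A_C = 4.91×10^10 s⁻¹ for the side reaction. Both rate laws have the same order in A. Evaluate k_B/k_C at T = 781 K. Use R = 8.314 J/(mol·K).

0.192

With equal orders, S_{B/C} = k_B/k_C = (A_B/A_C)·exp[(E_C−E_B)/(RT)].
(E_C−E_B)/(RT) = (142−73.2)×10³/(8.314×781) = 68800/6493 = 10.60.
k_B/k_C = (2.36×10^5/4.91×10^10)·exp(10.60) = 4.807×10^-6 × 39960 = 0.192.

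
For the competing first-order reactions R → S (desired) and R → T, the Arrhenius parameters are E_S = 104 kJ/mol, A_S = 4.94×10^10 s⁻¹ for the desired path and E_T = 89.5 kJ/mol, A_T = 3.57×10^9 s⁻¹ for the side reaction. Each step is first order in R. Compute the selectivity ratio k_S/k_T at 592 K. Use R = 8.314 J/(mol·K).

k_S/k_T = (A_S/A_T)·exp[−(E_S−E_T)/(RT)] = (A_S/A_T)·exp[(E_T−E_S)/(RT)].
(E_T−E_S)/(RT) = (89.5−104)×10³/(8.314×592) = -14500/4922 = -2.946.
k_S/k_T = (4.94×10^10/3.57×10^9)·exp(-2.946) = 13.84 × 0.05255 = 0.727.

0.727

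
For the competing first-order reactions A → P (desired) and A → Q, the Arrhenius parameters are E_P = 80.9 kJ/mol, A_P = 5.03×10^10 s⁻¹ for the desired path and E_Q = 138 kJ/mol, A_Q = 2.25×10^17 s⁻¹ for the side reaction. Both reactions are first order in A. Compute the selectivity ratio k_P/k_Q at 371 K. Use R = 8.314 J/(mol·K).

k_P/k_Q = (A_P/A_Q)·exp[−(E_P−E_Q)/(RT)] = (A_P/A_Q)·exp[(E_Q−E_P)/(RT)].
(E_Q−E_P)/(RT) = (138−80.9)×10³/(8.314×371) = 57100/3084 = 18.51.
k_P/k_Q = (5.03×10^10/2.25×10^17)·exp(18.51) = 2.236×10^-7 × 1.096×10^8 = 24.5.

24.5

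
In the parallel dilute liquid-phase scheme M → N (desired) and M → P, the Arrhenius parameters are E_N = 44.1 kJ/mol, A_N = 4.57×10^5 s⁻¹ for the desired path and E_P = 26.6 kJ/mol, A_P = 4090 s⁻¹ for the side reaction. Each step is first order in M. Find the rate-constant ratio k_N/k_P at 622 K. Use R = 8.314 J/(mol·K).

3.79

k_N/k_P = (A_N/A_P)·exp[−(E_N−E_P)/(RT)] = (A_N/A_P)·exp[(E_P−E_N)/(RT)].
(E_P−E_N)/(RT) = (26.6−44.1)×10³/(8.314×622) = -17500/5171 = -3.384.
k_N/k_P = (4.57×10^5/4090)·exp(-3.384) = 111.7 × 0.03391 = 3.79.
Since E_N > E_P, raising the temperature improves selectivity toward N.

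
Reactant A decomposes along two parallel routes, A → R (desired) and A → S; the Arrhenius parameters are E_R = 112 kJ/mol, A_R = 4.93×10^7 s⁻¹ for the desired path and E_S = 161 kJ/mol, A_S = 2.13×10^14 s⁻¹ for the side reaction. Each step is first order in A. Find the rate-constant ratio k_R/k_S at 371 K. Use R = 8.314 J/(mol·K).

1.83

Since both paths have the same order in A, the concentration cancels and S_{R/S} = k_R/k_S = (A_R/A_S)·exp[(E_S−E_R)/(RT)].
(E_S−E_R)/(RT) = (161−112)×10³/(8.314×371) = 49000/3084 = 15.89.
k_R/k_S = (4.93×10^7/2.13×10^14)·exp(15.89) = 2.315×10^-7 × 7.928×10^6 = 1.83.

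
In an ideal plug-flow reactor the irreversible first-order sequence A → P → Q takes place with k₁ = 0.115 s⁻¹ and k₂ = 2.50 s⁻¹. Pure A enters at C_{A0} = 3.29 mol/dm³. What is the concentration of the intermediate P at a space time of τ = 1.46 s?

Solving the coupled first-order balances gives C_P(τ) = [k₁/(k₂−k₁)]·C_{A0}·(e^(−k₁τ) − e^(−k₂τ)).
e^(−k₁τ) = e^(−0.115×1.46) = e^(−0.1679) = 0.8454; e^(−k₂τ) = e^(−3.650) = 0.02599.
C_P = 0.115×3.29/(2.50−0.115) × (0.8454−0.02599) = 0.1586×0.8194 = 0.1300 mol/dm³.

0.130 mol/dm³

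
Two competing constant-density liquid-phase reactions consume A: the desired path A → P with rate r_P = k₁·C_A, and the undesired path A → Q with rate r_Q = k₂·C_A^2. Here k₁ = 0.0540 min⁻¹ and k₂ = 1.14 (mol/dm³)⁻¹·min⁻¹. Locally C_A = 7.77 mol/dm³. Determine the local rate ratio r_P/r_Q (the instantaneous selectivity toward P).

S_{P/Q} = r_P/r_Q = (k₁·C_A)/(k₂·C_A^2) = (k₁/k₂)·C_A⁻¹.
= (0.0540×7.770) / (1.14×7.770^2) = 0.4196/68.83 = 0.00610.

0.00610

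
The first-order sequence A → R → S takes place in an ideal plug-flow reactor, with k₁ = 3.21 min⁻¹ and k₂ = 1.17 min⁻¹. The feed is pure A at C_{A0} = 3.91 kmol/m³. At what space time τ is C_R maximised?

0.495 min

Setting dC_R/dτ = 0 gives τ_opt = ln(k₂/k₁)/(k₂−k₁).
= ln(1.17/3.21)/(1.17−3.21) = ln(0.3645)/-2.040 = -1.009/-2.040 = 0.495 min.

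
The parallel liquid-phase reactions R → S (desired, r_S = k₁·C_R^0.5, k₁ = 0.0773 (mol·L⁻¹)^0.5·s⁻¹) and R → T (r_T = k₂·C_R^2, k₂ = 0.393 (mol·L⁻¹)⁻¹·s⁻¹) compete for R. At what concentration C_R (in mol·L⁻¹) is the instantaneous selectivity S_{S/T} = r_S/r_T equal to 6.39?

0.0982 mol·L⁻¹

S_{S/T} = (k₁/k₂)·C_R^-1.5 ⇒ C_R = (S·k₂/k₁)^(1/(-1.5)).
= (6.39×0.393/0.0773)^(-0.6667) = (32.49)^(-0.6667) = 0.0982 mol·L⁻¹.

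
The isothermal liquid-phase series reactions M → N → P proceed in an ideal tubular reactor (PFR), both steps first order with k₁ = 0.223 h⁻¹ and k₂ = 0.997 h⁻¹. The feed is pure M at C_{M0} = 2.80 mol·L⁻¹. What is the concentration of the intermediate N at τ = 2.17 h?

0.405 mol·L⁻¹

Solving the coupled first-order balances gives C_N(τ) = [k₁/(k₂−k₁)]·C_{M0}·(e^(−k₁τ) − e^(−k₂τ)).
e^(−k₁τ) = e^(−0.223×2.17) = e^(−0.4839) = 0.6164; e^(−k₂τ) = e^(−2.163) = 0.1149.
C_N = 0.223×2.80/(0.997−0.223) × (0.6164−0.1149) = 0.8067×0.5014 = 0.4045 mol·L⁻¹.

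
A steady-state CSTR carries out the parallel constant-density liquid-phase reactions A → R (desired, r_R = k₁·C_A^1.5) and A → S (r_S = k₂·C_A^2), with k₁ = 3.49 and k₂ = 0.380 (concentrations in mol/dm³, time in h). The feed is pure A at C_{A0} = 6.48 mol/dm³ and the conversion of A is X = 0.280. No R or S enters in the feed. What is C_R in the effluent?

Exit C_A = C_{A0}(1−X) = 6.48×0.720 = 4.666 mol/dm³.
Rates in a CSTR are evaluated at the outlet concentration: r_R = 3.49×4.666^1.5 = 35.17, r_S = 0.380×4.666^2 = 8.272.
Fraction of consumed A going to R: r_R/(r_R+r_S) = 0.8096.
C_R = 0.8096·C_{A0}·X = 0.8096×6.48×0.280 = 1.47 mol/dm³.

1.47 mol/dm³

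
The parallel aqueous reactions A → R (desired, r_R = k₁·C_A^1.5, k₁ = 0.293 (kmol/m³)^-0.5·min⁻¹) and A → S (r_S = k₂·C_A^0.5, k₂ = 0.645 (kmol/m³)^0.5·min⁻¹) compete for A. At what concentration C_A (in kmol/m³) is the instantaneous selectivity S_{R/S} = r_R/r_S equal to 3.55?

S_{R/S} = (k₁/k₂)·C_A ⇒ C_A = S·k₂/k₁.
= 3.55×0.645/0.293 = 7.81 kmol/m³.

7.81 kmol/m³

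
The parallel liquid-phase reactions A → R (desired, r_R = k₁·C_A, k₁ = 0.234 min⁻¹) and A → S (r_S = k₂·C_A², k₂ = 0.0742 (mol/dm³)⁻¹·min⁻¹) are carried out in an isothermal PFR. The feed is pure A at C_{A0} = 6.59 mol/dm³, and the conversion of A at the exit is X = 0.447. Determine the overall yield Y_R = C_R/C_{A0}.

C_A = C_{A0}(1−X) = 3.644 mol/dm³.
Along a PFR/batch, dC_R/dC_A = −r_R/(r_R+r_S) = −k₁/(k₁+k₂·C_A).
Integrating from C_{A0} to C_A: C_R = (0.234/0.0742)·ln[(0.234+0.0742·6.59)/(0.234+0.0742·3.64)] = 3.154·ln(0.7230/0.5044) = 1.135 mol/dm³.
Y_R = C_R/C_{A0} = 1.135/6.59 = 0.172.

0.172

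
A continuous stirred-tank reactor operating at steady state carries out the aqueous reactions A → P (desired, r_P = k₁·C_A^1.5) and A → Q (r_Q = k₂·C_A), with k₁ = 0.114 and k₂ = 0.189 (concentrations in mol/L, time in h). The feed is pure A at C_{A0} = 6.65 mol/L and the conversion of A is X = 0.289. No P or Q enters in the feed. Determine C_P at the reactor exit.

1.09 mol/L

Exit C_A = C_{A0}(1−X) = 6.65×0.711 = 4.728 mol/L.
In a CSTR the entire volume is at exit conditions, so r_P = 0.114×4.728^1.5 = 1.172 and r_Q = 0.189×4.728 = 0.8936.
Fraction of consumed A going to P: r_P/(r_P+r_Q) = 0.5674.
C_P = 0.5674·C_{A0}·X = 0.5674×6.65×0.289 = 1.09 mol/L.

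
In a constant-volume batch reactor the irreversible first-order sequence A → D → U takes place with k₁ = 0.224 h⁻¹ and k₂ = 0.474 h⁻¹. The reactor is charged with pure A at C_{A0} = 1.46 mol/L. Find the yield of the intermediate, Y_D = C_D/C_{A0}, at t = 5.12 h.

0.205

For first-order series with pure A initially, C_D(t) = k₁C_{A0}/(k₂−k₁)·(e^(−k₁t) − e^(−k₂t)).
e^(−k₁t) = e^(−0.224×5.12) = e^(−1.147) = 0.3176; e^(−k₂t) = e^(−2.427) = 0.08831.
C_D = 0.224×1.46/(0.474−0.224) × (0.3176−0.08831) = 1.308×0.2293 = 0.3000 mol/L.
Y_D = C_D/C_{A0} = 0.3000/1.46 = 0.205.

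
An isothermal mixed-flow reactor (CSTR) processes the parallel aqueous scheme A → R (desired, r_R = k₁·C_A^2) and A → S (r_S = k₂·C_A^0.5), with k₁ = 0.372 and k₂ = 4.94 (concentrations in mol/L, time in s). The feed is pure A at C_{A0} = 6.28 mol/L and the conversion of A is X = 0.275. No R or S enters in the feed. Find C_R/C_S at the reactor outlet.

0.732

Exit C_A = C_{A0}(1−X) = 6.28×0.725 = 4.553 mol/L.
A CSTR operates uniformly at the exit composition, giving r_R = 7.711 and r_S = 10.54 (each k·C_A^n at C_A = 4.553).
Overall selectivity = C_R/C_S = r_Rτ/(r_Sτ) = r_R/r_S = 0.732.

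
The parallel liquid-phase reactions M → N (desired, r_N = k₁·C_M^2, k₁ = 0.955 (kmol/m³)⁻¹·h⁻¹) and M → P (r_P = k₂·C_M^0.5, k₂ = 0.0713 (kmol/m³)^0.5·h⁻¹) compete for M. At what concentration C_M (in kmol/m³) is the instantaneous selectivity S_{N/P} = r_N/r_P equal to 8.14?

S_{N/P} = (k₁/k₂)·C_M^1.5 ⇒ C_M = (S·k₂/k₁)^(1/1.5).
= (8.14×0.0713/0.955)^(0.6667) = (0.6077)^(0.6667) = 0.717 kmol/m³.

0.717 kmol/m³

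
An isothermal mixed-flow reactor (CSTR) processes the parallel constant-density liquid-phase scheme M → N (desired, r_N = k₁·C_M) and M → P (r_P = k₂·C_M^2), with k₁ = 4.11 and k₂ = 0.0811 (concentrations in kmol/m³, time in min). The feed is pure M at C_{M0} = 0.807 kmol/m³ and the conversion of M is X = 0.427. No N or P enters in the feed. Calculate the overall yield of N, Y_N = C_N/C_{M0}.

Exit C_M = C_{M0}(1−X) = 0.807×0.573 = 0.4624 kmol/m³.
A CSTR operates uniformly at the exit composition, giving r_N = 1.901 and r_P = 0.01734 (each k·C_M^n at C_M = 0.4624).
Fraction of consumed M going to N: r_N/(r_N+r_P) = 0.9910.
C_N = 0.9910·C_{M0}·X = 0.9910×0.807×0.427 = 0.341 kmol/m³; Y_N = C_N/C_{M0} = 0.423.

0.423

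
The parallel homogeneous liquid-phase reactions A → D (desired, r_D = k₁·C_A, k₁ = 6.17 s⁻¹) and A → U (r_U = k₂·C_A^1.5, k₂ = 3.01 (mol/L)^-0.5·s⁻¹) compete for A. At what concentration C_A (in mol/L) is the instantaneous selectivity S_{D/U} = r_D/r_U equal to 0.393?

27.2 mol/L

S_{D/U} = (k₁/k₂)·C_A^-0.5 ⇒ C_A = (S·k₂/k₁)^(-2).
= (0.393×3.01/6.17)^(-2) = (0.1917)^(-2) = 27.2 mol/L.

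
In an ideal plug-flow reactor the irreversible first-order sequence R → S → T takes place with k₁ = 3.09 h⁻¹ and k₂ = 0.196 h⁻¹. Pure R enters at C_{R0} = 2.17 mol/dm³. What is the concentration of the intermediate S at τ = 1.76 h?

1.63 mol/dm³

For first-order series with pure R initially, C_S(τ) = k₁C_{R0}/(k₂−k₁)·(e^(−k₁τ) − e^(−k₂τ)).
e^(−k₁τ) = e^(−3.09×1.76) = e^(−5.438) = 0.004346; e^(−k₂τ) = e^(−0.3450) = 0.7082.
C_S = 3.09×2.17/(0.196−3.09) × (0.004346−0.7082) = (-2.317)×(-0.7039) = 1.631 mol/dm³.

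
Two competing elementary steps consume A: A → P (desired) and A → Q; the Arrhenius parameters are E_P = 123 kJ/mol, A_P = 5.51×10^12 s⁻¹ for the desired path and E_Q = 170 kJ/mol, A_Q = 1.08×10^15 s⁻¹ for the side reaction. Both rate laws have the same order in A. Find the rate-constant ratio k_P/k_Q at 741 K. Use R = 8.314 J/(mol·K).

k_P/k_Q = (A_P/A_Q)·exp[−(E_P−E_Q)/(RT)] = (A_P/A_Q)·exp[(E_Q−E_P)/(RT)].
(E_Q−E_P)/(RT) = (170−123)×10³/(8.314×741) = 47000/6161 = 7.629.
k_P/k_Q = (5.51×10^12/1.08×10^15)·exp(7.629) = 0.005102 × 2057 = 10.5.

10.5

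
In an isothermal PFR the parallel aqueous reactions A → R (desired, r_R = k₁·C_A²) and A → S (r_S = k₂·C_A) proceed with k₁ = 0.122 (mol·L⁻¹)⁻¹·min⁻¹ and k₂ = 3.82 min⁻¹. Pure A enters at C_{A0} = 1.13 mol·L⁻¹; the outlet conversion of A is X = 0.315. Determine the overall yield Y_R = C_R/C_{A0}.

0.00929

C_A = C_{A0}(1−X) = 0.7741 mol·L⁻¹.
Along a PFR/batch, dC_S/dC_A = −r_S/(r_R+r_S) = −k₂/(k₂+k₁·C_A).
Integrating from C_{A0} to C_A: C_S = (3.82/0.122)·ln[(3.82+0.122·1.13)/(3.82+0.122·0.774)] = 31.31·ln(3.958/3.914) = 0.3455 mol·L⁻¹.
Then C_R = (C_{A0}−C_A) − C_S = 0.3559 − 0.3455 = 0.01050 mol·L⁻¹.
Y_R = C_R/C_{A0} = 0.01050/1.13 = 0.00929.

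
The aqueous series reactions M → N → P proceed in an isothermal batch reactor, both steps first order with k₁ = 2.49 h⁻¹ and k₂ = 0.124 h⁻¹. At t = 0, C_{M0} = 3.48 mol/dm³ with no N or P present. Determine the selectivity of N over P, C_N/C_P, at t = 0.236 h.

61.9

Solving the coupled first-order balances gives C_N(t) = [k₁/(k₂−k₁)]·C_{M0}·(e^(−k₁t) − e^(−k₂t)).
e^(−k₁t) = e^(−2.49×0.236) = e^(−0.5876) = 0.5556; e^(−k₂t) = e^(−0.02926) = 0.9712.
C_N = 2.49×3.48/(0.124−2.49) × (0.5556−0.9712) = (-3.662)×(-0.4155) = 1.522 mol/dm³.
C_M = C_{M0}e^(−k₁t) = 1.934 mol/dm³, so C_P = C_{M0}−C_M−C_N = 0.02458 mol/dm³; C_N/C_P = 61.9.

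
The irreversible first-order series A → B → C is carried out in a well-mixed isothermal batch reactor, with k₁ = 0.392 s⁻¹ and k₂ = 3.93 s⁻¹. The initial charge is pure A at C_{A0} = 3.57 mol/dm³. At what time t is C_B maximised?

Setting dC_B/dt = 0 gives t_opt = ln(k₂/k₁)/(k₂−k₁).
= ln(3.93/0.392)/(3.93−0.392) = ln(10.03)/3.538 = 2.305/3.538 = 0.652 s.

0.652 s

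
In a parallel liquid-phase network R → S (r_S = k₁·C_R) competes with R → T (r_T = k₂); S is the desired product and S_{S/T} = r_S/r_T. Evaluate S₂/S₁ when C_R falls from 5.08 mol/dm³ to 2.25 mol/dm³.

S_{S/T} = (k₁/k₂)·C_R, so S₂/S₁ = (C_{R,2}/C_{R,1}).
= 2.25/5.08 = 0.443.

0.443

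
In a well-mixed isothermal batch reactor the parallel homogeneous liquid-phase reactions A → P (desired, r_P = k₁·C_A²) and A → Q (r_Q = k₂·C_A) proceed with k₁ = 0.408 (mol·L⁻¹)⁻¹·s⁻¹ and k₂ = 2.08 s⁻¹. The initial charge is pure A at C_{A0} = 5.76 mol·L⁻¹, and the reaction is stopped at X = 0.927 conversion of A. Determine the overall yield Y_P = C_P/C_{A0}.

C_A = C_{A0}(1−X) = 0.4205 mol·L⁻¹.
Along a PFR/batch, dC_Q/dC_A = −r_Q/(r_P+r_Q) = −k₂/(k₂+k₁·C_A).
Integrating from C_{A0} to C_A: C_Q = (2.08/0.408)·ln[(2.08+0.408·5.76)/(2.08+0.408·0.420)] = 5.098·ln(4.430/2.252) = 3.450 mol·L⁻¹.
Then C_P = (C_{A0}−C_A) − C_Q = 5.340 − 3.450 = 1.889 mol·L⁻¹.
Y_P = C_P/C_{A0} = 1.889/5.76 = 0.328.

0.328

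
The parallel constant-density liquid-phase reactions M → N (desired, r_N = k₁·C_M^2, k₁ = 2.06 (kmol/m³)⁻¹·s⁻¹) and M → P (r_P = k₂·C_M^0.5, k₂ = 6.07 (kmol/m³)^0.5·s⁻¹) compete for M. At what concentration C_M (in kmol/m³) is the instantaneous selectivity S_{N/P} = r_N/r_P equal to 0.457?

S_{N/P} = (k₁/k₂)·C_M^1.5 ⇒ C_M = (S·k₂/k₁)^(1/1.5).
= (0.457×6.07/2.06)^(0.6667) = (1.347)^(0.6667) = 1.22 kmol/m³.

1.22 kmol/m³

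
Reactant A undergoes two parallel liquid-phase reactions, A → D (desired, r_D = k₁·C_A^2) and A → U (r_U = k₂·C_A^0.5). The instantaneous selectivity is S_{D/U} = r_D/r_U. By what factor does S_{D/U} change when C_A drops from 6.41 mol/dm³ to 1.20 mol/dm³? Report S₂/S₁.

0.0810

S_{D/U} = (k₁/k₂)·C_A^1.5, so S₂/S₁ = (C_{A,2}/C_{A,1})^1.5.
= (1.20/6.41)^1.5 = (0.1872)^1.5 = 0.0810.
Selectivity toward D falls as C_A falls — high-concentration operation is favoured.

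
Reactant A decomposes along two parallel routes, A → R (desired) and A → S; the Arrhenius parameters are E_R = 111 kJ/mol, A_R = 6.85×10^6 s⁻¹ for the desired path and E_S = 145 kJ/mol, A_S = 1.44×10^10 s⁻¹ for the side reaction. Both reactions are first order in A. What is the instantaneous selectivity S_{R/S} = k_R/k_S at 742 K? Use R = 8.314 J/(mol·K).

Since both paths have the same order in A, the concentration cancels and S_{R/S} = k_R/k_S = (A_R/A_S)·exp[(E_S−E_R)/(RT)].
(E_S−E_R)/(RT) = (145−111)×10³/(8.314×742) = 34000/6169 = 5.511.
k_R/k_S = (6.85×10^6/1.44×10^10)·exp(5.511) = 4.757×10^-4 × 247.5 = 0.118.
Since E_R < E_S, lowering the temperature improves selectivity toward R.

0.118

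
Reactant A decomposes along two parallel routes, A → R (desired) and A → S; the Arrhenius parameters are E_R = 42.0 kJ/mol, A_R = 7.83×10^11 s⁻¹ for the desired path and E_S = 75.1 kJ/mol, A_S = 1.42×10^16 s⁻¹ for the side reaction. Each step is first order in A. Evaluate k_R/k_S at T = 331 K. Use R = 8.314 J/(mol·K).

9.23

Since both paths have the same order in A, the concentration cancels and S_{R/S} = k_R/k_S = (A_R/A_S)·exp[(E_S−E_R)/(RT)].
(E_S−E_R)/(RT) = (75.1−42.0)×10³/(8.314×331) = 33100/2752 = 12.03.
k_R/k_S = (7.83×10^11/1.42×10^16)·exp(12.03) = 5.514×10^-5 × 1.674×10^5 = 9.23.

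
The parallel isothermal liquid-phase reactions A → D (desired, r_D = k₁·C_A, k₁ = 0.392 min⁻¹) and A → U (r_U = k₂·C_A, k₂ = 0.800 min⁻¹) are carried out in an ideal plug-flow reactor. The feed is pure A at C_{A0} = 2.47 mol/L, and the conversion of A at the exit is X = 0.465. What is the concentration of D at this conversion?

C_A = C_{A0}(1−X) = 1.321 mol/L.
Both paths are first order in A, so the instantaneous fraction to D is constant: dC_D/d(−C_A) = k₁/(k₁+k₂) = 0.3289.
C_D = 0.3289·(C_{A0}−C_A) = 0.3289×1.149 = 0.378 mol/L.

0.378 mol/L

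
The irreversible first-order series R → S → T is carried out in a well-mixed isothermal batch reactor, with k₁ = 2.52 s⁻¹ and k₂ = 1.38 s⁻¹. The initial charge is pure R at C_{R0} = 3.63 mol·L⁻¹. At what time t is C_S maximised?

0.528 s

Setting dC_S/dt = 0 gives t_opt = ln(k₂/k₁)/(k₂−k₁).
= ln(1.38/2.52)/(1.38−2.52) = ln(0.5476)/-1.140 = -0.6022/-1.140 = 0.528 s.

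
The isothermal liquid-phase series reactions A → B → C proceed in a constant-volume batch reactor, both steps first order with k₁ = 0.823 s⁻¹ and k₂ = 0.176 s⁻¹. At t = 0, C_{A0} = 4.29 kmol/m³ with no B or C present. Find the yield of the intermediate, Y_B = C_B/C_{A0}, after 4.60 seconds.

0.537

Solving the coupled first-order balances gives C_B(t) = [k₁/(k₂−k₁)]·C_{A0}·(e^(−k₁t) − e^(−k₂t)).
e^(−k₁t) = e^(−0.823×4.60) = e^(−3.786) = 0.02269; e^(−k₂t) = e^(−0.8096) = 0.4450.
C_B = 0.823×4.29/(0.176−0.823) × (0.02269−0.4450) = (-5.457)×(-0.4223) = 2.305 kmol/m³.
Y_B = C_B/C_{A0} = 2.305/4.29 = 0.537.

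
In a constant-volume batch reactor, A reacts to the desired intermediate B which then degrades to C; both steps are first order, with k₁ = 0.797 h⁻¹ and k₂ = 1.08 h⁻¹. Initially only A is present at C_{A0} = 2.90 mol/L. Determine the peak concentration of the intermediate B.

Evaluating C_B at t_opt = ln(k₂/k₁)/(k₂−k₁) gives C_{B,max}/C_{A0} = (k₁/k₂)^[k₂/(k₂−k₁)].
= (0.797/1.08)^(1.08/(1.08−0.797)) = (0.7380)^(3.816) = 0.3136.
C_{B,max} = 0.3136×2.90 = 0.909 mol/L.

0.909 mol/L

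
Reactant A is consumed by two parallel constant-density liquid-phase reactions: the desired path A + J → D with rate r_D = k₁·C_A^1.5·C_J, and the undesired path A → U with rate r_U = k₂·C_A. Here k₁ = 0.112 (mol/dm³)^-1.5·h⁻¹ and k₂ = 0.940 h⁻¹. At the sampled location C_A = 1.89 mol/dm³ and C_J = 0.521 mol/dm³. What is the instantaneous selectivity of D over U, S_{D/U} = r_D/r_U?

S_{D/U} = r_D/r_U = (k₁·C_A^1.5·C_J)/(k₂·C_A) = (k₁/k₂)·C_A^0.5·C_J.
= (0.112×1.890^1.5×0.5210) / (0.940×1.890) = 0.1516/1.777 = 0.0853.
Since the desired path is higher order in A, keeping C_A high (PFR or concentrated feed) favours D.

0.0853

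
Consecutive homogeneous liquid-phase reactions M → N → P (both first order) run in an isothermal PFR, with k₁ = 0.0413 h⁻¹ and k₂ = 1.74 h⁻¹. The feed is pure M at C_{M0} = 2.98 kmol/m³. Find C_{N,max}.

0.0646 kmol/m³

At the optimum, C_{N,max}/C_{M0} = (k₁/k₂)^[k₂/(k₂−k₁)].
= (0.0413/1.74)^(1.74/(1.74−0.0413)) = (0.02374)^(1.024) = 0.02167.
C_{N,max} = 0.02167×2.98 = 0.0646 kmol/m³.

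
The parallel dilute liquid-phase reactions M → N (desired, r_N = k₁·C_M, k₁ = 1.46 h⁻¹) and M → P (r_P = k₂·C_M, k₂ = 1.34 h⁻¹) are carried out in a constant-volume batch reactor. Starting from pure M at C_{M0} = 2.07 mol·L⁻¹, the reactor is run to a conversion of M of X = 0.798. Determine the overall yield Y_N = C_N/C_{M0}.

0.416

C_M = C_{M0}(1−X) = 0.4181 mol·L⁻¹.
Both paths are first order in M, so the instantaneous fraction to N is constant: dC_N/d(−C_M) = k₁/(k₁+k₂) = 0.5214.
C_N = 0.5214·(C_{M0}−C_M) = 0.5214×1.652 = 0.861 mol·L⁻¹.
Y_N = C_N/C_{M0} = 0.8613/2.07 = 0.416.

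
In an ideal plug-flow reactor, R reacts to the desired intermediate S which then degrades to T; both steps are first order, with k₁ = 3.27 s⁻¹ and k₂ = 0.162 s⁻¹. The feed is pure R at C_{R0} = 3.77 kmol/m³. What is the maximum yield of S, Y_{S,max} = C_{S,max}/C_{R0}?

0.855

Evaluating C_S at τ_opt = ln(k₂/k₁)/(k₂−k₁) gives C_{S,max}/C_{R0} = (k₁/k₂)^[k₂/(k₂−k₁)].
= (3.27/0.162)^(0.162/(0.162−3.27)) = (20.19)^(-0.05212) = 0.8550.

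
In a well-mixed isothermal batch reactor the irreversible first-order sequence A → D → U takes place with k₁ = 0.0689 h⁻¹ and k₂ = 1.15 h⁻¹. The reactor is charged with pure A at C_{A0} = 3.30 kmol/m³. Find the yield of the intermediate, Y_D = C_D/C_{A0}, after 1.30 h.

0.0440

The intermediate concentration in a first-order A→B→C sequence is C_D = k₁C_{A0}(e^(−k₁t) − e^(−k₂t))/(k₂−k₁).
e^(−k₁t) = e^(−0.0689×1.30) = e^(−0.08957) = 0.9143; e^(−k₂t) = e^(−1.495) = 0.2242.
C_D = 0.0689×3.30/(1.15−0.0689) × (0.9143−0.2242) = 0.2103×0.6901 = 0.1451 kmol/m³.
Y_D = C_D/C_{A0} = 0.1451/3.30 = 0.0440.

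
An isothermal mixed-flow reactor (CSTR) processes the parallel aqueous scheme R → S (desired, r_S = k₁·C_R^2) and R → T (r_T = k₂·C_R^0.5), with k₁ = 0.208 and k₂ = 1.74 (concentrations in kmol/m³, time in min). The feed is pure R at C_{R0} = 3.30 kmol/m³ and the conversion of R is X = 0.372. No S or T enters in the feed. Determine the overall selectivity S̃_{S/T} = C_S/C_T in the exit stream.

0.357

Exit C_R = C_{R0}(1−X) = 3.30×0.628 = 2.072 kmol/m³.
In a CSTR the entire volume is at exit conditions, so r_S = 0.208×2.072^2 = 0.8933 and r_T = 1.74×2.072^0.5 = 2.505.
Overall selectivity = C_S/C_T = r_Sτ/(r_Tτ) = r_S/r_T = 0.357.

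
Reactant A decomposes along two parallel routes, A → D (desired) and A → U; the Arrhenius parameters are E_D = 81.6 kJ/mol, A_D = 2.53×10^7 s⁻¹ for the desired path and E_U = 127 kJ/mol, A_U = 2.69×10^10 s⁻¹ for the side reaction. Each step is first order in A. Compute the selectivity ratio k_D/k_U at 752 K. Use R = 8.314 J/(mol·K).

With equal orders, S_{D/U} = k_D/k_U = (A_D/A_U)·exp[(E_U−E_D)/(RT)].
(E_U−E_D)/(RT) = (127−81.6)×10³/(8.314×752) = 45400/6252 = 7.262.
k_D/k_U = (2.53×10^7/2.69×10^10)·exp(7.262) = 9.405×10^-4 × 1424 = 1.34.

1.34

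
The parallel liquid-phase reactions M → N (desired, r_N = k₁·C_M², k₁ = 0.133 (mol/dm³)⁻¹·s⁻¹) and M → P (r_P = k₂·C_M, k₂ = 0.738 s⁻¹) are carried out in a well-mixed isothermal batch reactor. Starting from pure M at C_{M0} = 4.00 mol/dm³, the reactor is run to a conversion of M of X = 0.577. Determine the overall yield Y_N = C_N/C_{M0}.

C_M = C_{M0}(1−X) = 1.692 mol/dm³.
Along a PFR/batch, dC_P/dC_M = −r_P/(r_N+r_P) = −k₂/(k₂+k₁·C_M).
Integrating from C_{M0} to C_M: C_P = (0.738/0.133)·ln[(0.738+0.133·4.00)/(0.738+0.133·1.69)] = 5.549·ln(1.270/0.9630) = 1.535 mol/dm³.
Then C_N = (C_{M0}−C_M) − C_P = 2.308 − 1.535 = 0.7727 mol/dm³.
Y_N = C_N/C_{M0} = 0.7727/4.00 = 0.193.

0.193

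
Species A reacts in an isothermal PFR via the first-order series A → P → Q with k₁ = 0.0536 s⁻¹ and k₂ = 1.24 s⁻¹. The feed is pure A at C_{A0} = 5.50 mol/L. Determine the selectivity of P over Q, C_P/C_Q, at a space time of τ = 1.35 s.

For first-order series with pure A initially, C_P(τ) = k₁C_{A0}/(k₂−k₁)·(e^(−k₁τ) − e^(−k₂τ)).
e^(−k₁τ) = e^(−0.0536×1.35) = e^(−0.07236) = 0.9302; e^(−k₂τ) = e^(−1.674) = 0.1875.
C_P = 0.0536×5.50/(1.24−0.0536) × (0.9302−0.1875) = 0.2485×0.7427 = 0.1845 mol/L.
C_A = C_{A0}e^(−k₁τ) = 5.116 mol/L, so C_Q = C_{A0}−C_A−C_P = 0.1994 mol/L; C_P/C_Q = 0.926.

0.926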